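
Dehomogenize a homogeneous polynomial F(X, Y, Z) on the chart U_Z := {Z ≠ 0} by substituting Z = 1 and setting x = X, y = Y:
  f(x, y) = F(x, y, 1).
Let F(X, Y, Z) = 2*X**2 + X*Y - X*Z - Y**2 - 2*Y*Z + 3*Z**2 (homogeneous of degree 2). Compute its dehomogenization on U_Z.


f(x, y) = 2*x**2 + x*y - x - y**2 - 2*y + 3

On U_Z we set Z = 1. Each monomial c·X^i·Y^j·Z^k in F becomes c·x^i·y^j·1^k = c·x^i·y^j.
Substituting Z = 1: F(X, Y, 1) = 2*x**2 + x*y - x - y**2 - 2*y + 3.
Note: deg(f) ≤ deg(F) = 2; strict inequality happens when F is divisible by Z (lost terms).


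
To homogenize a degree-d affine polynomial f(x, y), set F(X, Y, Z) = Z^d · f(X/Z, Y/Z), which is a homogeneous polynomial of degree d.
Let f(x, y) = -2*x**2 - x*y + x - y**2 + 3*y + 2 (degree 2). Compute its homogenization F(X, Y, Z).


F(X, Y, Z) = -2*X**2 - X*Y + X*Z - Y**2 + 3*Y*Z + 2*Z**2

deg(f) = 2.
Substitute x = X/Z, y = Y/Z into f, then multiply by Z^2.
  monomial -2·x^2·y^0 ↦ -2·X^2·Y^0·Z^0.
  monomial -1·x^1·y^1 ↦ -1·X^1·Y^1·Z^0.
  monomial 1·x^1·y^0 ↦ 1·X^1·Y^0·Z^1.
  monomial -1·x^0·y^2 ↦ -1·X^0·Y^2·Z^0.
  monomial 3·x^0·y^1 ↦ 3·X^0·Y^1·Z^1.
  monomial 2·x^0·y^0 ↦ 2·X^0·Y^0·Z^2.
Collecting: F(X, Y, Z) = -2*X**2 - X*Y + X*Z - Y**2 + 3*Y*Z + 2*Z**2.


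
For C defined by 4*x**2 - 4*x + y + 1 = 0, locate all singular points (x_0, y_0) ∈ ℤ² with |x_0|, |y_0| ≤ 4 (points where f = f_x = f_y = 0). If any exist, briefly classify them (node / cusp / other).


No singular points in the scanned grid; C is smooth there.

Compute partial derivatives:
  f_x = 8*x - 4.
  f_y = 1.
f_y = 1 is a nonzero constant, so f_y never vanishes: no point (x, y) can satisfy f = f_x = f_y = 0. In particular no (x, y) ∈ {−4, ..., 4}² is singular; the curve is smooth.


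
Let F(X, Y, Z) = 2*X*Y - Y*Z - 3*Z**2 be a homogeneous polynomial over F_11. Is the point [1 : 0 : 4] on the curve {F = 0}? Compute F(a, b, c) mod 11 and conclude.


F(1,0,4) ≡ 7 (mod 11); P is NOT on the curve.

Evaluate F(1, 0, 4) term-by-term (mod 11).
  2*X*Y ↦ 2·1·0·1 = 0
  -Y*Z ↦ -1·1·0·4 = 0
  -3*Z**2 ↦ -3·1·1·16 = -48
Sum: F(1, 0, 4) = (0) + (0) + (-48) = -48.
Reducing mod 11: -48 ≡ 7 (mod 11).
Since F(a, b, c) ≡ 7 ≠ 0 (mod 11), P does NOT lie on the curve.


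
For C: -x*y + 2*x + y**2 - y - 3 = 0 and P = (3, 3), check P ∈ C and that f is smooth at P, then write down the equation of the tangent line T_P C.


Tangent line at P: -x + 2*y - 3 = 0.

Step 1: f(3, 3) = 0, so P lies on C.
Step 2: partial derivatives
  f_x(x, y) = 2 - y, f_y(x, y) = -x + 2*y - 1.
  f_x(P) = -1, f_y(P) = 2 (gradient nonzero, so P is smooth).
Step 3: tangent line at P: -1·(x − 3) + 2·(y − 3) = 0.
Expanding: -x + 2*y - 3 = 0.


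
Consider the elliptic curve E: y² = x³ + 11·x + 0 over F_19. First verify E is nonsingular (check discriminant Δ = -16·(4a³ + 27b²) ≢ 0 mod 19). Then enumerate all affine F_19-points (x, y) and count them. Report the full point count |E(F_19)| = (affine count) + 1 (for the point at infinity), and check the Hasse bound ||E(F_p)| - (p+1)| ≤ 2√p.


Affine points = {(0, 0), (2, 7), (2, 12), (5, 3), (5, 16), (6, 4), (6, 15), (8, 7), (8, 12), (9, 7), (9, 12), (12, 6), (12, 13), (15, 5), (15, 14), (16, 4), (16, 15), (18, 8), (18, 11)}; affine count = 19; |E(F_19)| = 20.

Discriminant check: Δ ∝ 4a³ + 27b² = 4·11³ + 27·0² = 4·1331 + 27·0 ≡ 4 (mod 19). Nonzero ⇒ E is nonsingular.
For each x ∈ F_19, compute rhs = x³ + 11·x + 0 mod 19, then count y ∈ F_19 with y² ≡ rhs.
  x = 0: rhs = 0, matching y values: 0 (1 points).
  x = 1: rhs = 12, matching y values: none (0 points).
  x = 2: rhs = 11, matching y values: 7, 12 (2 points).
  x = 3: rhs = 3, matching y values: none (0 points).
  x = 4: rhs = 13, matching y values: none (0 points).
  x = 5: rhs = 9, matching y values: 3, 16 (2 points).
  x = 6: rhs = 16, matching y values: 4, 15 (2 points).
  x = 7: rhs = 2, matching y values: none (0 points).
  x = 8: rhs = 11, matching y values: 7, 12 (2 points).
  x = 9: rhs = 11, matching y values: 7, 12 (2 points).
  x = 10: rhs = 8, matching y values: none (0 points).
  x = 11: rhs = 8, matching y values: none (0 points).
  x = 12: rhs = 17, matching y values: 6, 13 (2 points).
  x = 13: rhs = 3, matching y values: none (0 points).
  x = 14: rhs = 10, matching y values: none (0 points).
  x = 15: rhs = 6, matching y values: 5, 14 (2 points).
  x = 16: rhs = 16, matching y values: 4, 15 (2 points).
  x = 17: rhs = 8, matching y values: none (0 points).
  x = 18: rhs = 7, matching y values: 8, 11 (2 points).
Total affine count: 19.
Full point count |E(F_19)| = 19 + 1 = 20.
Hasse bound: |20 − (19+1)| = |0| = 0 ≤ 2√19 ≈ 8.7178 ✓.


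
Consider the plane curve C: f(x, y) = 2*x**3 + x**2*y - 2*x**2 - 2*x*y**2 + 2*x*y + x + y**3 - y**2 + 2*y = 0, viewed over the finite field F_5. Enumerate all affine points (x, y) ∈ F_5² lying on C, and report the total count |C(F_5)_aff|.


Affine F_5-points: {(0, 0), (2, 0), (3, 1), (4, 0)}; count = 4.

For each of the 25 pairs (x, y) ∈ F_5², evaluate f(x, y) mod 5. Record the zeros.
  x = 0: [0↦0, 1↦2, 2↦3, 3↦4, 4↦1]  zeros at y ∈ {0}
  x = 1: [0↦1, 1↦4, 2↦2, 3↦1, 4↦2]  zeros at y ∈ ∅
  x = 2: [0↦0, 1↦1, 2↦3, 3↦2, 4↦4]  zeros at y ∈ {0}
  x = 3: [0↦4, 1↦0, 2↦3, 3↦4, 4↦4]  zeros at y ∈ {1}
  x = 4: [0↦0, 1↦3, 2↦4, 3↦4, 4↦4]  zeros at y ∈ {0}
Collecting zeros: affine points = {(0, 0), (2, 0), (3, 1), (4, 0)}.
Total count |C(F_5)_aff| = 4.


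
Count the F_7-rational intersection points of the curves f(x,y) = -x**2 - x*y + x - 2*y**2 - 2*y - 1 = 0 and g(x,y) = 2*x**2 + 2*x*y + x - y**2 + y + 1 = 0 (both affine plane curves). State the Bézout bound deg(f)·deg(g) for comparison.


Common zeros: {(1, 6), (3, 1), (5, 0)}; count = 3; Bézout bound = 4.

deg(f) = 2, deg(g) = 2, so Bézout bound = 4.
Scan x ∈ F_7. For each x, list the y ∈ F_7 with f(x, y) ≡ 0 and those with g(x, y) ≡ 0 (mod 7); the common zeros in that column are the intersection.
  x = 0: f ≡ 0 at y ∈ ∅; g ≡ 0 at y ∈ ∅; common: ∅.
  x = 1: f ≡ 0 at y ∈ {3, 6}; g ≡ 0 at y ∈ {4, 6}; common: {6}.
  x = 2: f ≡ 0 at y ∈ ∅; g ≡ 0 at y ∈ ∅; common: ∅.
  x = 3: f ≡ 0 at y ∈ {0, 1}; g ≡ 0 at y ∈ {1, 6}; common: {1}.
  x = 4: f ≡ 0 at y ∈ {1, 3}; g ≡ 0 at y ∈ ∅; common: ∅.
  x = 5: f ≡ 0 at y ∈ {0}; g ≡ 0 at y ∈ {0, 4}; common: {0}.
  x = 6: f ≡ 0 at y ∈ ∅; g ≡ 0 at y ∈ {1, 5}; common: ∅.
Collecting: common zeros = {(1, 6), (3, 1), (5, 0)}, so the count is 3.
Comparison with the Bézout bound: 3 ≤ 4 = deg(f)·deg(g), as expected for curves with no common component (the affine F_7-count falls short of the bound because intersections may lie at infinity, over extension fields, or carry multiplicity).


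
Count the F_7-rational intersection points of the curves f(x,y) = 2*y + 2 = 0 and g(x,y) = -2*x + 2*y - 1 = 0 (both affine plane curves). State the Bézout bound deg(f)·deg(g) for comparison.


Common zeros: {(2, 6)}; count = 1; Bézout bound = 1.

deg(f) = 1, deg(g) = 1, so Bézout bound = 1.
Scan x ∈ F_7. For each x, list the y ∈ F_7 with f(x, y) ≡ 0 and those with g(x, y) ≡ 0 (mod 7); the common zeros in that column are the intersection.
  x = 0: f ≡ 0 at y ∈ {6}; g ≡ 0 at y ∈ {4}; common: ∅.
  x = 1: f ≡ 0 at y ∈ {6}; g ≡ 0 at y ∈ {5}; common: ∅.
  x = 2: f ≡ 0 at y ∈ {6}; g ≡ 0 at y ∈ {6}; common: {6}.
  x = 3: f ≡ 0 at y ∈ {6}; g ≡ 0 at y ∈ {0}; common: ∅.
  x = 4: f ≡ 0 at y ∈ {6}; g ≡ 0 at y ∈ {1}; common: ∅.
  x = 5: f ≡ 0 at y ∈ {6}; g ≡ 0 at y ∈ {2}; common: ∅.
  x = 6: f ≡ 0 at y ∈ {6}; g ≡ 0 at y ∈ {3}; common: ∅.
Collecting: common zeros = {(2, 6)}, so the count is 1.
Comparison with the Bézout bound: 1 ≤ 1 = deg(f)·deg(g), as expected for curves with no common component (the bound is attained).


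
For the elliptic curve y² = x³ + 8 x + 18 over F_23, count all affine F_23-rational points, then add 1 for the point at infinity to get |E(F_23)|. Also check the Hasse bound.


Affine points = {(0, 8), (0, 15), (1, 2), (1, 21), (3, 0), (6, 11), (6, 12), (7, 7), (7, 16), (12, 5), (12, 18), (20, 6), (20, 17), (22, 3), (22, 20)}; affine count = 15; |E(F_23)| = 16.

Discriminant check: Δ ∝ 4a³ + 27b² = 4·8³ + 27·18² = 4·512 + 27·324 ≡ 9 (mod 23). Nonzero ⇒ E is nonsingular.
For each x ∈ F_23, compute rhs = x³ + 8·x + 18 mod 23, then count y ∈ F_23 with y² ≡ rhs.
  x = 0: rhs = 18, matching y values: 8, 15 (2 points).
  x = 1: rhs = 4, matching y values: 2, 21 (2 points).
  x = 2: rhs = 19, matching y values: none (0 points).
  x = 3: rhs = 0, matching y values: 0 (1 points).
  x = 4: rhs = 22, matching y values: none (0 points).
  x = 5: rhs = 22, matching y values: none (0 points).
  x = 6: rhs = 6, matching y values: 11, 12 (2 points).
  x = 7: rhs = 3, matching y values: 7, 16 (2 points).
  x = 8: rhs = 19, matching y values: none (0 points).
  x = 9: rhs = 14, matching y values: none (0 points).
  x = 10: rhs = 17, matching y values: none (0 points).
  x = 11: rhs = 11, matching y values: none (0 points).
  x = 12: rhs = 2, matching y values: 5, 18 (2 points).
  x = 13: rhs = 19, matching y values: none (0 points).
  x = 14: rhs = 22, matching y values: none (0 points).
  x = 15: rhs = 17, matching y values: none (0 points).
  x = 16: rhs = 10, matching y values: none (0 points).
  x = 17: rhs = 7, matching y values: none (0 points).
  x = 18: rhs = 14, matching y values: none (0 points).
  x = 19: rhs = 14, matching y values: none (0 points).
  x = 20: rhs = 13, matching y values: 6, 17 (2 points).
  x = 21: rhs = 17, matching y values: none (0 points).
  x = 22: rhs = 9, matching y values: 3, 20 (2 points).
Total affine count: 15.
Full point count |E(F_23)| = 15 + 1 = 16.
Hasse bound: |16 − (23+1)| = |-8| = 8 ≤ 2√23 ≈ 9.5917 ✓.


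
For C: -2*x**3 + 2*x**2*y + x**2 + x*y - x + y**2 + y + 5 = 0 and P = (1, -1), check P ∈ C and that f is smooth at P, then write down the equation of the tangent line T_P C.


Tangent line at P: -10*x + 2*y + 12 = 0.

Step 1: f(1, -1) = 0, so P lies on C.
Step 2: partial derivatives
  f_x(x, y) = -6*x**2 + 4*x*y + 2*x + y - 1, f_y(x, y) = 2*x**2 + x + 2*y + 1.
  f_x(P) = -10, f_y(P) = 2 (gradient nonzero, so P is smooth).
Step 3: tangent line at P: -10·(x − 1) + 2·(y − -1) = 0.
Expanding: -10*x + 2*y + 12 = 0.


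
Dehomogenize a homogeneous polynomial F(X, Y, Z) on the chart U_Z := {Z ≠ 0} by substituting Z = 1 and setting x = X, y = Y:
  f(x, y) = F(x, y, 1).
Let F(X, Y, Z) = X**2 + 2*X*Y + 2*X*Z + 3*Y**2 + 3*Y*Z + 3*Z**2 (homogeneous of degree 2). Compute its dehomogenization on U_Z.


f(x, y) = x**2 + 2*x*y + 2*x + 3*y**2 + 3*y + 3

On U_Z we set Z = 1. Each monomial c·X^i·Y^j·Z^k in F becomes c·x^i·y^j·1^k = c·x^i·y^j.
Substituting Z = 1: F(X, Y, 1) = x**2 + 2*x*y + 2*x + 3*y**2 + 3*y + 3.
Note: deg(f) ≤ deg(F) = 2; strict inequality happens when F is divisible by Z (lost terms).


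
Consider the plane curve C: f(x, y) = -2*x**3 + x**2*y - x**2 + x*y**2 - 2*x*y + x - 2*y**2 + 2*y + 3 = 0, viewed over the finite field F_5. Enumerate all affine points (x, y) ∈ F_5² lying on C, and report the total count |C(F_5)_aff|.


Affine F_5-points: {(1, 3), (2, 0), (4, 1), (4, 4)}; count = 4.

For each of the 25 pairs (x, y) ∈ F_5², evaluate f(x, y) mod 5. Record the zeros.
  x = 0: [0↦3, 1↦3, 2↦4, 3↦1, 4↦4]  zeros at y ∈ ∅
  x = 1: [0↦1, 1↦1, 2↦4, 3↦0, 4↦4]  zeros at y ∈ {3}
  x = 2: [0↦0, 1↦2, 2↦4, 3↦1, 4↦3]  zeros at y ∈ {0}
  x = 3: [0↦3, 1↦4, 2↦2, 3↦2, 4↦4]  zeros at y ∈ ∅
  x = 4: [0↦3, 1↦0, 2↦1, 3↦1, 4↦0]  zeros at y ∈ {1, 4}
Collecting zeros: affine points = {(1, 3), (2, 0), (4, 1), (4, 4)}.
Total count |C(F_5)_aff| = 4.


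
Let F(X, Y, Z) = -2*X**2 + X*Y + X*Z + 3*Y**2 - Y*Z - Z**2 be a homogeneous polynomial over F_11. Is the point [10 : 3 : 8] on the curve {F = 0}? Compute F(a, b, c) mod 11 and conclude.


F(10,3,8) ≡ 3 (mod 11); P is NOT on the curve.

Evaluate F(10, 3, 8) term-by-term (mod 11).
  -2*X**2 ↦ -2·100·1·1 = -200
  X*Y ↦ 1·10·3·1 = 30
  X*Z ↦ 1·10·1·8 = 80
  3*Y**2 ↦ 3·1·9·1 = 27
  -Y*Z ↦ -1·1·3·8 = -24
  -Z**2 ↦ -1·1·1·64 = -64
Sum: F(10, 3, 8) = (-200) + (30) + (80) + (27) + (-24) + (-64) = -151.
Reducing mod 11: -151 ≡ 3 (mod 11).
Since F(a, b, c) ≡ 3 ≠ 0 (mod 11), P does NOT lie on the curve.


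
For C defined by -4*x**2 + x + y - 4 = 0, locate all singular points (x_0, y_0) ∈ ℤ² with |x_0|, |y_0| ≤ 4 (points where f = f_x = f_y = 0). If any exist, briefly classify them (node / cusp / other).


No singular points in the scanned grid; C is smooth there.

Compute partial derivatives:
  f_x = 1 - 8*x.
  f_y = 1.
f_y = 1 is a nonzero constant, so f_y never vanishes: no point (x, y) can satisfy f = f_x = f_y = 0. In particular no (x, y) ∈ {−4, ..., 4}² is singular; the curve is smooth.


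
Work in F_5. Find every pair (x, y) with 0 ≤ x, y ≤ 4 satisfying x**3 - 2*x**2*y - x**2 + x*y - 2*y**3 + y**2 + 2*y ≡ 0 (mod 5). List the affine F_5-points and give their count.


Affine F_5-points: {(0, 0), (1, 0), (1, 1), (1, 2), (3, 2), (4, 3)}; count = 6.

For each of the 25 pairs (x, y) ∈ F_5², evaluate f(x, y) mod 5. Record the zeros.
  x = 0: [0↦0, 1↦1, 2↦2, 3↦1, 4↦1]  zeros at y ∈ {0}
  x = 1: [0↦0, 1↦0, 2↦0, 3↦3, 4↦2]  zeros at y ∈ {0, 1, 2}
  x = 2: [0↦4, 1↦4, 2↦4, 3↦2, 4↦1]  zeros at y ∈ ∅
  x = 3: [0↦3, 1↦4, 2↦0, 3↦4, 4↦4]  zeros at y ∈ {2}
  x = 4: [0↦3, 1↦1, 2↦4, 3↦0, 4↦2]  zeros at y ∈ {3}
Collecting zeros: affine points = {(0, 0), (1, 0), (1, 1), (1, 2), (3, 2), (4, 3)}.
Total count |C(F_5)_aff| = 6.


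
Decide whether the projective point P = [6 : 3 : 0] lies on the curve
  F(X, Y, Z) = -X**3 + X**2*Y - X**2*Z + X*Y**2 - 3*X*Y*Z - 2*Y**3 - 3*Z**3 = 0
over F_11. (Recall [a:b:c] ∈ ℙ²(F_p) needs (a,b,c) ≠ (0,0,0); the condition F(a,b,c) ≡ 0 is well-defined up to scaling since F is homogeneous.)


F(6,3,0) ≡ 2 (mod 11); P is NOT on the curve.

Evaluate F(6, 3, 0) term-by-term (mod 11).
  -X**3 ↦ -1·216·1·1 = -216
  X**2*Y ↦ 1·36·3·1 = 108
  -X**2*Z ↦ -1·36·1·0 = 0
  X*Y**2 ↦ 1·6·9·1 = 54
  -3*X*Y*Z ↦ -3·6·3·0 = 0
  -2*Y**3 ↦ -2·1·27·1 = -54
  -3*Z**3 ↦ -3·1·1·0 = 0
Sum: F(6, 3, 0) = (-216) + (108) + (0) + (54) + (0) + (-54) + (0) = -108.
Reducing mod 11: -108 ≡ 2 (mod 11).
Since F(a, b, c) ≡ 2 ≠ 0 (mod 11), P does NOT lie on the curve.


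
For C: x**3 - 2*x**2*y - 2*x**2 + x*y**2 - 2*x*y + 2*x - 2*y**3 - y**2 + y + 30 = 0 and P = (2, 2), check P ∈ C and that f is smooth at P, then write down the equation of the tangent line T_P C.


Tangent line at P: -10*x - 31*y + 82 = 0.

Step 1: f(2, 2) = 0, so P lies on C.
Step 2: partial derivatives
  f_x(x, y) = 3*x**2 - 4*x*y - 4*x + y**2 - 2*y + 2, f_y(x, y) = -2*x**2 + 2*x*y - 2*x - 6*y**2 - 2*y + 1.
  f_x(P) = -10, f_y(P) = -31 (gradient nonzero, so P is smooth).
Step 3: tangent line at P: -10·(x − 2) + -31·(y − 2) = 0.
Expanding: -10*x - 31*y + 82 = 0.


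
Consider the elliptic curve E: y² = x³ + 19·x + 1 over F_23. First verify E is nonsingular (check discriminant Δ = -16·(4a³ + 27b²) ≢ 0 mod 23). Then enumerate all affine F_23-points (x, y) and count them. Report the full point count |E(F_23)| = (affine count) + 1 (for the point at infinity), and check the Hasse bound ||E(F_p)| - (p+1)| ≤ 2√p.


Affine points = {(0, 1), (0, 22), (2, 1), (2, 22), (3, 4), (3, 19), (4, 7), (4, 16), (6, 3), (6, 20), (9, 2), (9, 21), (10, 8), (10, 15), (11, 0), (12, 5), (12, 18), (15, 2), (15, 21), (16, 10), (16, 13), (17, 4), (17, 19), (20, 3), (20, 20), (21, 1), (21, 22), (22, 2), (22, 21)}; affine count = 29; |E(F_23)| = 30.

Discriminant check: Δ ∝ 4a³ + 27b² = 4·19³ + 27·1² = 4·6859 + 27·1 ≡ 1 (mod 23). Nonzero ⇒ E is nonsingular.
For each x ∈ F_23, compute rhs = x³ + 19·x + 1 mod 23, then count y ∈ F_23 with y² ≡ rhs.
  x = 0: rhs = 1, matching y values: 1, 22 (2 points).
  x = 1: rhs = 21, matching y values: none (0 points).
  x = 2: rhs = 1, matching y values: 1, 22 (2 points).
  x = 3: rhs = 16, matching y values: 4, 19 (2 points).
  x = 4: rhs = 3, matching y values: 7, 16 (2 points).
  x = 5: rhs = 14, matching y values: none (0 points).
  x = 6: rhs = 9, matching y values: 3, 20 (2 points).
  x = 7: rhs = 17, matching y values: none (0 points).
  x = 8: rhs = 21, matching y values: none (0 points).
  x = 9: rhs = 4, matching y values: 2, 21 (2 points).
  x = 10: rhs = 18, matching y values: 8, 15 (2 points).
  x = 11: rhs = 0, matching y values: 0 (1 points).
  x = 12: rhs = 2, matching y values: 5, 18 (2 points).
  x = 13: rhs = 7, matching y values: none (0 points).
  x = 14: rhs = 21, matching y values: none (0 points).
  x = 15: rhs = 4, matching y values: 2, 21 (2 points).
  x = 16: rhs = 8, matching y values: 10, 13 (2 points).
  x = 17: rhs = 16, matching y values: 4, 19 (2 points).
  x = 18: rhs = 11, matching y values: none (0 points).
  x = 19: rhs = 22, matching y values: none (0 points).
  x = 20: rhs = 9, matching y values: 3, 20 (2 points).
  x = 21: rhs = 1, matching y values: 1, 22 (2 points).
  x = 22: rhs = 4, matching y values: 2, 21 (2 points).
Total affine count: 29.
Full point count |E(F_23)| = 29 + 1 = 30.
Hasse bound: |30 − (23+1)| = |6| = 6 ≤ 2√23 ≈ 9.5917 ✓.


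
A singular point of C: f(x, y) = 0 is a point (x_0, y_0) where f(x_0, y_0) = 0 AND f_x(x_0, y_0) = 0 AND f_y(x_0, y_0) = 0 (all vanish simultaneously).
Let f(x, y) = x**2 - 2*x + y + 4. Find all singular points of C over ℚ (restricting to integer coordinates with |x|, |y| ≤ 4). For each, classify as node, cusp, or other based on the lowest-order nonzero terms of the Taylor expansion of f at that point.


No singular points in the scanned grid; C is smooth there.

Compute partial derivatives:
  f_x = 2*x - 2.
  f_y = 1.
f_y = 1 is a nonzero constant, so f_y never vanishes: no point (x, y) can satisfy f = f_x = f_y = 0. In particular no (x, y) ∈ {−4, ..., 4}² is singular; the curve is smooth.


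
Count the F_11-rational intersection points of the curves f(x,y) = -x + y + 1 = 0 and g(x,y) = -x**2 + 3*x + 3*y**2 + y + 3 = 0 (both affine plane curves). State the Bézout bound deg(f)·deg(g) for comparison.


Common zeros: ∅; count = 0; Bézout bound = 2.

deg(f) = 1, deg(g) = 2, so Bézout bound = 2.
Scan x ∈ F_11. For each x, list the y ∈ F_11 with f(x, y) ≡ 0 and those with g(x, y) ≡ 0 (mod 11); the common zeros in that column are the intersection.
  x = 0: f ≡ 0 at y ∈ {10}; g ≡ 0 at y ∈ {3, 4}; common: ∅.
  x = 1: f ≡ 0 at y ∈ {0}; g ≡ 0 at y ∈ ∅; common: ∅.
  x = 2: f ≡ 0 at y ∈ {1}; g ≡ 0 at y ∈ ∅; common: ∅.
  x = 3: f ≡ 0 at y ∈ {2}; g ≡ 0 at y ∈ {3, 4}; common: ∅.
  x = 4: f ≡ 0 at y ∈ {3}; g ≡ 0 at y ∈ ∅; common: ∅.
  x = 5: f ≡ 0 at y ∈ {4}; g ≡ 0 at y ∈ ∅; common: ∅.
  x = 6: f ≡ 0 at y ∈ {5}; g ≡ 0 at y ∈ {1, 6}; common: ∅.
  x = 7: f ≡ 0 at y ∈ {6}; g ≡ 0 at y ∈ {2, 5}; common: ∅.
  x = 8: f ≡ 0 at y ∈ {7}; g ≡ 0 at y ∈ {1, 6}; common: ∅.
  x = 9: f ≡ 0 at y ∈ {8}; g ≡ 0 at y ∈ ∅; common: ∅.
  x = 10: f ≡ 0 at y ∈ {9}; g ≡ 0 at y ∈ ∅; common: ∅.
Collecting: common zeros = ∅, so the count is 0.
Comparison with the Bézout bound: 0 ≤ 2 = deg(f)·deg(g), as expected for curves with no common component (the affine F_11-count falls short of the bound because intersections may lie at infinity, over extension fields, or carry multiplicity).


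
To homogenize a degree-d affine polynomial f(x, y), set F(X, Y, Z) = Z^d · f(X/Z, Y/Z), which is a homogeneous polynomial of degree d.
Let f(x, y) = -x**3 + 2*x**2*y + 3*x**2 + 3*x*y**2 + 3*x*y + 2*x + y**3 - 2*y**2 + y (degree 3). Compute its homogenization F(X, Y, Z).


F(X, Y, Z) = -X**3 + 2*X**2*Y + 3*X**2*Z + 3*X*Y**2 + 3*X*Y*Z + 2*X*Z**2 + Y**3 - 2*Y**2*Z + Y*Z**2

deg(f) = 3.
Substitute x = X/Z, y = Y/Z into f, then multiply by Z^3.
  monomial -1·x^3·y^0 ↦ -1·X^3·Y^0·Z^0.
  monomial 2·x^2·y^1 ↦ 2·X^2·Y^1·Z^0.
  monomial 3·x^2·y^0 ↦ 3·X^2·Y^0·Z^1.
  monomial 3·x^1·y^2 ↦ 3·X^1·Y^2·Z^0.
  monomial 3·x^1·y^1 ↦ 3·X^1·Y^1·Z^1.
  monomial 2·x^1·y^0 ↦ 2·X^1·Y^0·Z^2.
  monomial 1·x^0·y^3 ↦ 1·X^0·Y^3·Z^0.
  monomial -2·x^0·y^2 ↦ -2·X^0·Y^2·Z^1.
  monomial 1·x^0·y^1 ↦ 1·X^0·Y^1·Z^2.
Collecting: F(X, Y, Z) = -X**3 + 2*X**2*Y + 3*X**2*Z + 3*X*Y**2 + 3*X*Y*Z + 2*X*Z**2 + Y**3 - 2*Y**2*Z + Y*Z**2.


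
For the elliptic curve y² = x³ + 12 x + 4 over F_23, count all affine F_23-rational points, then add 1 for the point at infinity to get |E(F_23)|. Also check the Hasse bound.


Affine points = {(0, 2), (0, 21), (2, 6), (2, 17), (4, 1), (4, 22), (6, 4), (6, 19), (9, 6), (9, 17), (11, 8), (11, 15), (12, 6), (12, 17), (14, 8), (14, 15), (18, 7), (18, 16), (21, 8), (21, 15)}; affine count = 20; |E(F_23)| = 21.

Discriminant check: Δ ∝ 4a³ + 27b² = 4·12³ + 27·4² = 4·1728 + 27·16 ≡ 7 (mod 23). Nonzero ⇒ E is nonsingular.
For each x ∈ F_23, compute rhs = x³ + 12·x + 4 mod 23, then count y ∈ F_23 with y² ≡ rhs.
  x = 0: rhs = 4, matching y values: 2, 21 (2 points).
  x = 1: rhs = 17, matching y values: none (0 points).
  x = 2: rhs = 13, matching y values: 6, 17 (2 points).
  x = 3: rhs = 21, matching y values: none (0 points).
  x = 4: rhs = 1, matching y values: 1, 22 (2 points).
  x = 5: rhs = 5, matching y values: none (0 points).
  x = 6: rhs = 16, matching y values: 4, 19 (2 points).
  x = 7: rhs = 17, matching y values: none (0 points).
  x = 8: rhs = 14, matching y values: none (0 points).
  x = 9: rhs = 13, matching y values: 6, 17 (2 points).
  x = 10: rhs = 20, matching y values: none (0 points).
  x = 11: rhs = 18, matching y values: 8, 15 (2 points).
  x = 12: rhs = 13, matching y values: 6, 17 (2 points).
  x = 13: rhs = 11, matching y values: none (0 points).
  x = 14: rhs = 18, matching y values: 8, 15 (2 points).
  x = 15: rhs = 17, matching y values: none (0 points).
  x = 16: rhs = 14, matching y values: none (0 points).
  x = 17: rhs = 15, matching y values: none (0 points).
  x = 18: rhs = 3, matching y values: 7, 16 (2 points).
  x = 19: rhs = 7, matching y values: none (0 points).
  x = 20: rhs = 10, matching y values: none (0 points).
  x = 21: rhs = 18, matching y values: 8, 15 (2 points).
  x = 22: rhs = 14, matching y values: none (0 points).
Total affine count: 20.
Full point count |E(F_23)| = 20 + 1 = 21.
Hasse bound: |21 − (23+1)| = |-3| = 3 ≤ 2√23 ≈ 9.5917 ✓.


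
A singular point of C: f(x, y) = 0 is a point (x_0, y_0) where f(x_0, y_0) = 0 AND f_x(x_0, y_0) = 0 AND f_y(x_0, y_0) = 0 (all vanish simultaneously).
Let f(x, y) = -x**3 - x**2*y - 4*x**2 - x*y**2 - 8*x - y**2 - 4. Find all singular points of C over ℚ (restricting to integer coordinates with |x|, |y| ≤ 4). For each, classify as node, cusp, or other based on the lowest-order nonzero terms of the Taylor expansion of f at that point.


Singular points: {(-2, 2)}; classification: cusp.

Compute partial derivatives:
  f_x = -3*x**2 - 2*x*y - 8*x - y**2 - 8.
  f_y = -x**2 - 2*x*y - 2*y.
Scan x_0 ∈ {−4, ..., 4}. For each x_0, f_y(x_0, y) is a polynomial in y; find its integer roots y ∈ {−4, ..., 4}, then test f_x and f at those candidates.
  x = -4: f_y(-4, y) = 6*y - 16; no integer root y with |y| ≤ 4.
  x = -3: f_y(-3, y) = 4*y - 9; no integer root y with |y| ≤ 4.
  x = -2: f_y(-2, y) = 2*y - 4; vanishes at y ∈ {2}. (-2, 2): f_x = 0, f = 0 — SINGULAR.
  x = -1: f_y(-1, y) = -1; no integer root y with |y| ≤ 4.
  x = 0: f_y(0, y) = -2*y; vanishes at y ∈ {0}. (0, 0): f_x = -8 ≠ 0.
  x = 1: f_y(1, y) = -4*y - 1; no integer root y with |y| ≤ 4.
  x = 2: f_y(2, y) = -6*y - 4; no integer root y with |y| ≤ 4.
  x = 3: f_y(3, y) = -8*y - 9; no integer root y with |y| ≤ 4.
  x = 4: f_y(4, y) = -10*y - 16; no integer root y with |y| ≤ 4.
Only singular point on the grid: (-2, 2).
Classify: substitute x = -2 + u, y = 2 + v and expand: f = -u**3 - u**2*v - u*v**2 + v**2.
No constant or linear terms (consistent with a singular point). Quadratic part: v**2. Cubic part: -u**3 - u**2*v - u*v**2.
The quadratic part v**2 is a perfect square, so there is a single (double) tangent line v = 0, i.e. y = 2. Restricting the cubic part to that line (v = 0) leaves -u**3 ≠ 0, so f is not divisible by v and the branch is v² ≈ u**3 to lowest order — this is a cusp.
Classification: cusp.


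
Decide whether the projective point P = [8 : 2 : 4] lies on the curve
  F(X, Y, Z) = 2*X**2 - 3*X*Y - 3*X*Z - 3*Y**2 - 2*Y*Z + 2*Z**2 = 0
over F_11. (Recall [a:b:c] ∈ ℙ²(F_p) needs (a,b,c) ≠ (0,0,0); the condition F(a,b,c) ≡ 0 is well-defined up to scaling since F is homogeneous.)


F(8,2,4) ≡ 10 (mod 11); P is NOT on the curve.

Evaluate F(8, 2, 4) term-by-term (mod 11).
  2*X**2 ↦ 2·64·1·1 = 128
  -3*X*Y ↦ -3·8·2·1 = -48
  -3*X*Z ↦ -3·8·1·4 = -96
  -3*Y**2 ↦ -3·1·4·1 = -12
  -2*Y*Z ↦ -2·1·2·4 = -16
  2*Z**2 ↦ 2·1·1·16 = 32
Sum: F(8, 2, 4) = (128) + (-48) + (-96) + (-12) + (-16) + (32) = -12.
Reducing mod 11: -12 ≡ 10 (mod 11).
Since F(a, b, c) ≡ 10 ≠ 0 (mod 11), P does NOT lie on the curve.


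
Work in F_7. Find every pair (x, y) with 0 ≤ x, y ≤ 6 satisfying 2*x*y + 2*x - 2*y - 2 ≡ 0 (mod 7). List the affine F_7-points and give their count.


Affine F_7-points: {(0, 6), (1, 0), (1, 1), (1, 2), (1, 3), (1, 4), (1, 5), (1, 6), (2, 6), (3, 6), (4, 6), (5, 6), (6, 6)}; count = 13.

For each of the 49 pairs (x, y) ∈ F_7², evaluate f(x, y) mod 7. Record the zeros.
  x = 0: [0↦5, 1↦3, 2↦1, 3↦6, 4↦4, 5↦2, 6↦0]  zeros at y ∈ {6}
  x = 1: [0↦0, 1↦0, 2↦0, 3↦0, 4↦0, 5↦0, 6↦0]  zeros at y ∈ {0, 1, 2, 3, 4, 5, 6}
  x = 2: [0↦2, 1↦4, 2↦6, 3↦1, 4↦3, 5↦5, 6↦0]  zeros at y ∈ {6}
  x = 3: [0↦4, 1↦1, 2↦5, 3↦2, 4↦6, 5↦3, 6↦0]  zeros at y ∈ {6}
  x = 4: [0↦6, 1↦5, 2↦4, 3↦3, 4↦2, 5↦1, 6↦0]  zeros at y ∈ {6}
  x = 5: [0↦1, 1↦2, 2↦3, 3↦4, 4↦5, 5↦6, 6↦0]  zeros at y ∈ {6}
  x = 6: [0↦3, 1↦6, 2↦2, 3↦5, 4↦1, 5↦4, 6↦0]  zeros at y ∈ {6}
Collecting zeros: affine points = {(0, 6), (1, 0), (1, 1), (1, 2), (1, 3), (1, 4), (1, 5), (1, 6), (2, 6), (3, 6), (4, 6), (5, 6), (6, 6)}.
Total count |C(F_7)_aff| = 13.


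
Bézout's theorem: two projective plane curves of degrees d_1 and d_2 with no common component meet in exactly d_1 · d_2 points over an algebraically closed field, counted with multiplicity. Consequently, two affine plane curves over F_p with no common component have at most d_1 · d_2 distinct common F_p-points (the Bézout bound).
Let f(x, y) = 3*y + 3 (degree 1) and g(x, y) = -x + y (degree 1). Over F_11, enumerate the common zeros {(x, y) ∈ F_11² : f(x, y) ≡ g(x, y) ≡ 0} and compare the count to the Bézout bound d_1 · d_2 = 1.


Common zeros: {(10, 10)}; count = 1; Bézout bound = 1.

deg(f) = 1, deg(g) = 1, so Bézout bound = 1.
Scan x ∈ F_11. For each x, list the y ∈ F_11 with f(x, y) ≡ 0 and those with g(x, y) ≡ 0 (mod 11); the common zeros in that column are the intersection.
  x = 0: f ≡ 0 at y ∈ {10}; g ≡ 0 at y ∈ {0}; common: ∅.
  x = 1: f ≡ 0 at y ∈ {10}; g ≡ 0 at y ∈ {1}; common: ∅.
  x = 2: f ≡ 0 at y ∈ {10}; g ≡ 0 at y ∈ {2}; common: ∅.
  x = 3: f ≡ 0 at y ∈ {10}; g ≡ 0 at y ∈ {3}; common: ∅.
  x = 4: f ≡ 0 at y ∈ {10}; g ≡ 0 at y ∈ {4}; common: ∅.
  x = 5: f ≡ 0 at y ∈ {10}; g ≡ 0 at y ∈ {5}; common: ∅.
  x = 6: f ≡ 0 at y ∈ {10}; g ≡ 0 at y ∈ {6}; common: ∅.
  x = 7: f ≡ 0 at y ∈ {10}; g ≡ 0 at y ∈ {7}; common: ∅.
  x = 8: f ≡ 0 at y ∈ {10}; g ≡ 0 at y ∈ {8}; common: ∅.
  x = 9: f ≡ 0 at y ∈ {10}; g ≡ 0 at y ∈ {9}; common: ∅.
  x = 10: f ≡ 0 at y ∈ {10}; g ≡ 0 at y ∈ {10}; common: {10}.
Collecting: common zeros = {(10, 10)}, so the count is 1.
Comparison with the Bézout bound: 1 ≤ 1 = deg(f)·deg(g), as expected for curves with no common component (the bound is attained).


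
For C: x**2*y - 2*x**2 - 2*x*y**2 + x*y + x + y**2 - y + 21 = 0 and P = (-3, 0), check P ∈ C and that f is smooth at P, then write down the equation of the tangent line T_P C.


Tangent line at P: 13*x + 5*y + 39 = 0.

Step 1: f(-3, 0) = 0, so P lies on C.
Step 2: partial derivatives
  f_x(x, y) = 2*x*y - 4*x - 2*y**2 + y + 1, f_y(x, y) = x**2 - 4*x*y + x + 2*y - 1.
  f_x(P) = 13, f_y(P) = 5 (gradient nonzero, so P is smooth).
Step 3: tangent line at P: 13·(x − -3) + 5·(y − 0) = 0.
Expanding: 13*x + 5*y + 39 = 0.


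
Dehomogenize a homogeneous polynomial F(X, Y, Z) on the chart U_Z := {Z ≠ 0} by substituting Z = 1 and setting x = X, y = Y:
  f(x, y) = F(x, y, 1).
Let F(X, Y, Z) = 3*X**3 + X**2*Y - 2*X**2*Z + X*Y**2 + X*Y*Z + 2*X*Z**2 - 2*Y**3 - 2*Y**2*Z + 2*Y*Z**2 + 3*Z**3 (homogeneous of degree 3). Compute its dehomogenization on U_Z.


f(x, y) = 3*x**3 + x**2*y - 2*x**2 + x*y**2 + x*y + 2*x - 2*y**3 - 2*y**2 + 2*y + 3

On U_Z we set Z = 1. Each monomial c·X^i·Y^j·Z^k in F becomes c·x^i·y^j·1^k = c·x^i·y^j.
Substituting Z = 1: F(X, Y, 1) = 3*x**3 + x**2*y - 2*x**2 + x*y**2 + x*y + 2*x - 2*y**3 - 2*y**2 + 2*y + 3.
Note: deg(f) ≤ deg(F) = 3; strict inequality happens when F is divisible by Z (lost terms).


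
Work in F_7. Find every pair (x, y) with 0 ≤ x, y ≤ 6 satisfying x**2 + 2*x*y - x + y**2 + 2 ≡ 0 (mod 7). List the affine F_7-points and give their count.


Affine F_7-points: {(2, 5), (3, 3), (3, 5), (4, 0), (4, 6), (6, 3), (6, 6)}; count = 7.

For each of the 49 pairs (x, y) ∈ F_7², evaluate f(x, y) mod 7. Record the zeros.
  x = 0: [0↦2, 1↦3, 2↦6, 3↦4, 4↦4, 5↦6, 6↦3]  zeros at y ∈ ∅
  x = 1: [0↦2, 1↦5, 2↦3, 3↦3, 4↦5, 5↦2, 6↦1]  zeros at y ∈ ∅
  x = 2: [0↦4, 1↦2, 2↦2, 3↦4, 4↦1, 5↦0, 6↦1]  zeros at y ∈ {5}
  x = 3: [0↦1, 1↦1, 2↦3, 3↦0, 4↦6, 5↦0, 6↦3]  zeros at y ∈ {3, 5}
  x = 4: [0↦0, 1↦2, 2↦6, 3↦5, 4↦6, 5↦2, 6↦0]  zeros at y ∈ {0, 6}
  x = 5: [0↦1, 1↦5, 2↦4, 3↦5, 4↦1, 5↦6, 6↦6]  zeros at y ∈ ∅
  x = 6: [0↦4, 1↦3, 2↦4, 3↦0, 4↦5, 5↦5, 6↦0]  zeros at y ∈ {3, 6}
Collecting zeros: affine points = {(2, 5), (3, 3), (3, 5), (4, 0), (4, 6), (6, 3), (6, 6)}.
Total count |C(F_7)_aff| = 7.


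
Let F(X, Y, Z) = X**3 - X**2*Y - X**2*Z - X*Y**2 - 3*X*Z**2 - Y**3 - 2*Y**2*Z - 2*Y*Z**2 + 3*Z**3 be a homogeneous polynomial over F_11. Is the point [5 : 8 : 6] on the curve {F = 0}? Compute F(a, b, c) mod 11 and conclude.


F(5,8,6) ≡ 6 (mod 11); P is NOT on the curve.

Evaluate F(5, 8, 6) term-by-term (mod 11).
  X**3 ↦ 1·125·1·1 = 125
  -X**2*Y ↦ -1·25·8·1 = -200
  -X**2*Z ↦ -1·25·1·6 = -150
  -X*Y**2 ↦ -1·5·64·1 = -320
  -3*X*Z**2 ↦ -3·5·1·36 = -540
  -Y**3 ↦ -1·1·512·1 = -512
  -2*Y**2*Z ↦ -2·1·64·6 = -768
  -2*Y*Z**2 ↦ -2·1·8·36 = -576
  3*Z**3 ↦ 3·1·1·216 = 648
Sum: F(5, 8, 6) = (125) + (-200) + (-150) + (-320) + (-540) + (-512) + (-768) + (-576) + (648) = -2293.
Reducing mod 11: -2293 ≡ 6 (mod 11).
Since F(a, b, c) ≡ 6 ≠ 0 (mod 11), P does NOT lie on the curve.


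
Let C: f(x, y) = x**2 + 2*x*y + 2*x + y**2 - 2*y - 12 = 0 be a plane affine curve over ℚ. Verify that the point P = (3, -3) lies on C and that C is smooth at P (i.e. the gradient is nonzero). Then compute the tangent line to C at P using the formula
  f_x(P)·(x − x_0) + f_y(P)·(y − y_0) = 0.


Tangent line at P: 2*x - 2*y - 12 = 0.

Step 1: f(3, -3) = 0, so P lies on C.
Step 2: partial derivatives
  f_x(x, y) = 2*x + 2*y + 2, f_y(x, y) = 2*x + 2*y - 2.
  f_x(P) = 2, f_y(P) = -2 (gradient nonzero, so P is smooth).
Step 3: tangent line at P: 2·(x − 3) + -2·(y − -3) = 0.
Expanding: 2*x - 2*y - 12 = 0.


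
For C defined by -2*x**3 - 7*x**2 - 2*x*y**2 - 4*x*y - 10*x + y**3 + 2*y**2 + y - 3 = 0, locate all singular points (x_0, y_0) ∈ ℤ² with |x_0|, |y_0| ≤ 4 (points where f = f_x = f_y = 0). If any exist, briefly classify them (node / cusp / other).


Singular points: {(-1, -1)}; classification: node.

Compute partial derivatives:
  f_x = -6*x**2 - 14*x - 2*y**2 - 4*y - 10.
  f_y = -4*x*y - 4*x + 3*y**2 + 4*y + 1.
Scan x_0 ∈ {−4, ..., 4}. For each x_0, f_y(x_0, y) is a polynomial in y; find its integer roots y ∈ {−4, ..., 4}, then test f_x and f at those candidates.
  x = -4: f_y(-4, y) = 3*y**2 + 20*y + 17; vanishes at y ∈ {-1}. (-4, -1): f_x = -48 ≠ 0.
  x = -3: f_y(-3, y) = 3*y**2 + 16*y + 13; vanishes at y ∈ {-1}. (-3, -1): f_x = -20 ≠ 0.
  x = -2: f_y(-2, y) = 3*y**2 + 12*y + 9; vanishes at y ∈ {-3, -1}. (-2, -3): f_x = -12 ≠ 0; (-2, -1): f_x = -4 ≠ 0.
  x = -1: f_y(-1, y) = 3*y**2 + 8*y + 5; vanishes at y ∈ {-1}. (-1, -1): f_x = 0, f = 0 — SINGULAR.
  x = 0: f_y(0, y) = 3*y**2 + 4*y + 1; vanishes at y ∈ {-1}. (0, -1): f_x = -8 ≠ 0.
  x = 1: f_y(1, y) = 3*y**2 - 3; vanishes at y ∈ {-1, 1}. (1, -1): f_x = -28 ≠ 0; (1, 1): f_x = -36 ≠ 0.
  x = 2: f_y(2, y) = 3*y**2 - 4*y - 7; vanishes at y ∈ {-1}. (2, -1): f_x = -60 ≠ 0.
  x = 3: f_y(3, y) = 3*y**2 - 8*y - 11; vanishes at y ∈ {-1}. (3, -1): f_x = -104 ≠ 0.
  x = 4: f_y(4, y) = 3*y**2 - 12*y - 15; vanishes at y ∈ {-1}. (4, -1): f_x = -160 ≠ 0.
Only singular point on the grid: (-1, -1).
Classify: substitute x = -1 + u, y = -1 + v and expand: f = -2*u**3 - u**2 - 2*u*v**2 + v**3 + v**2.
No constant or linear terms (consistent with a singular point). Quadratic part: -u**2 + v**2. Cubic part: -2*u**3 - 2*u*v**2 + v**3.
The quadratic part v**2 - u**2 = (v − u)(v + u) splits into two distinct linear factors, so there are two distinct tangent lines y − -1 = ±(x − -1) — this is a node (ordinary double point).
Classification: node.


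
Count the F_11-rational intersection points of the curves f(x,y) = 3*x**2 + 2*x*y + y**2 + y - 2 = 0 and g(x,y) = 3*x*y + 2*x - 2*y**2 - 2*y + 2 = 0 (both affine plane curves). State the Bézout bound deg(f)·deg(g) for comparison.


Common zeros: {(3, 3), (5, 9), (6, 3)}; count = 3; Bézout bound = 4.

deg(f) = 2, deg(g) = 2, so Bézout bound = 4.
Scan x ∈ F_11. For each x, list the y ∈ F_11 with f(x, y) ≡ 0 and those with g(x, y) ≡ 0 (mod 11); the common zeros in that column are the intersection.
  x = 0: f ≡ 0 at y ∈ {1, 9}; g ≡ 0 at y ∈ {3, 7}; common: ∅.
  x = 1: f ≡ 0 at y ∈ {2, 6}; g ≡ 0 at y ∈ {3}; common: ∅.
  x = 2: f ≡ 0 at y ∈ ∅; g ≡ 0 at y ∈ {3, 10}; common: ∅.
  x = 3: f ≡ 0 at y ∈ {1, 3}; g ≡ 0 at y ∈ {3, 6}; common: {3}.
  x = 4: f ≡ 0 at y ∈ ∅; g ≡ 0 at y ∈ {2, 3}; common: ∅.
  x = 5: f ≡ 0 at y ∈ {2, 9}; g ≡ 0 at y ∈ {3, 9}; common: {9}.
  x = 6: f ≡ 0 at y ∈ {3, 6}; g ≡ 0 at y ∈ {3, 5}; common: {3}.
  x = 7: f ≡ 0 at y ∈ ∅; g ≡ 0 at y ∈ {1, 3}; common: ∅.
  x = 8: f ≡ 0 at y ∈ ∅; g ≡ 0 at y ∈ {3, 8}; common: ∅.
  x = 9: f ≡ 0 at y ∈ ∅; g ≡ 0 at y ∈ {3, 4}; common: ∅.
  x = 10: f ≡ 0 at y ∈ ∅; g ≡ 0 at y ∈ {0, 3}; common: ∅.
Collecting: common zeros = {(3, 3), (5, 9), (6, 3)}, so the count is 3.
Comparison with the Bézout bound: 3 ≤ 4 = deg(f)·deg(g), as expected for curves with no common component (the affine F_11-count falls short of the bound because intersections may lie at infinity, over extension fields, or carry multiplicity).


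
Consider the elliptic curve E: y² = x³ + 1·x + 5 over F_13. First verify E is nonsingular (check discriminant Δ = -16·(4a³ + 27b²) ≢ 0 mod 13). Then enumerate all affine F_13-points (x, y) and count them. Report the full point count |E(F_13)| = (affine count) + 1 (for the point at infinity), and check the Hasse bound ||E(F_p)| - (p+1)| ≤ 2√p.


Affine points = {(3, 3), (3, 10), (7, 2), (7, 11), (10, 1), (10, 12), (12, 4), (12, 9)}; affine count = 8; |E(F_13)| = 9.

Discriminant check: Δ ∝ 4a³ + 27b² = 4·1³ + 27·5² = 4·1 + 27·25 ≡ 3 (mod 13). Nonzero ⇒ E is nonsingular.
For each x ∈ F_13, compute rhs = x³ + 1·x + 5 mod 13, then count y ∈ F_13 with y² ≡ rhs.
  x = 0: rhs = 5, matching y values: none (0 points).
  x = 1: rhs = 7, matching y values: none (0 points).
  x = 2: rhs = 2, matching y values: none (0 points).
  x = 3: rhs = 9, matching y values: 3, 10 (2 points).
  x = 4: rhs = 8, matching y values: none (0 points).
  x = 5: rhs = 5, matching y values: none (0 points).
  x = 6: rhs = 6, matching y values: none (0 points).
  x = 7: rhs = 4, matching y values: 2, 11 (2 points).
  x = 8: rhs = 5, matching y values: none (0 points).
  x = 9: rhs = 2, matching y values: none (0 points).
  x = 10: rhs = 1, matching y values: 1, 12 (2 points).
  x = 11: rhs = 8, matching y values: none (0 points).
  x = 12: rhs = 3, matching y values: 4, 9 (2 points).
Total affine count: 8.
Full point count |E(F_13)| = 8 + 1 = 9.
Hasse bound: |9 − (13+1)| = |-5| = 5 ≤ 2√13 ≈ 7.2111 ✓.


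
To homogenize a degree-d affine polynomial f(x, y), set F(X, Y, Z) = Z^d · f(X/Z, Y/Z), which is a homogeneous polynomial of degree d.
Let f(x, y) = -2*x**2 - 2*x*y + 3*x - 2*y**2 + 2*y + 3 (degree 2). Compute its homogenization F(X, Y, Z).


F(X, Y, Z) = -2*X**2 - 2*X*Y + 3*X*Z - 2*Y**2 + 2*Y*Z + 3*Z**2

deg(f) = 2.
Substitute x = X/Z, y = Y/Z into f, then multiply by Z^2.
  monomial -2·x^2·y^0 ↦ -2·X^2·Y^0·Z^0.
  monomial -2·x^1·y^1 ↦ -2·X^1·Y^1·Z^0.
  monomial 3·x^1·y^0 ↦ 3·X^1·Y^0·Z^1.
  monomial -2·x^0·y^2 ↦ -2·X^0·Y^2·Z^0.
  monomial 2·x^0·y^1 ↦ 2·X^0·Y^1·Z^1.
  monomial 3·x^0·y^0 ↦ 3·X^0·Y^0·Z^2.
Collecting: F(X, Y, Z) = -2*X**2 - 2*X*Y + 3*X*Z - 2*Y**2 + 2*Y*Z + 3*Z**2.


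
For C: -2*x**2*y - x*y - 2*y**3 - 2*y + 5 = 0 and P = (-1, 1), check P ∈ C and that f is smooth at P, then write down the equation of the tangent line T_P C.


Tangent line at P: 3*x - 9*y + 12 = 0.

Step 1: f(-1, 1) = 0, so P lies on C.
Step 2: partial derivatives
  f_x(x, y) = -4*x*y - y, f_y(x, y) = -2*x**2 - x - 6*y**2 - 2.
  f_x(P) = 3, f_y(P) = -9 (gradient nonzero, so P is smooth).
Step 3: tangent line at P: 3·(x − -1) + -9·(y − 1) = 0.
Expanding: 3*x - 9*y + 12 = 0.


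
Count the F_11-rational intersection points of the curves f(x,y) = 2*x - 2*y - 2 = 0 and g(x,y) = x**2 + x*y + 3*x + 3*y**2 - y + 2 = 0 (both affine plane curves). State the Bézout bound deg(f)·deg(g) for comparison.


Common zeros: {(4, 3), (8, 7)}; count = 2; Bézout bound = 2.

deg(f) = 1, deg(g) = 2, so Bézout bound = 2.
Scan x ∈ F_11. For each x, list the y ∈ F_11 with f(x, y) ≡ 0 and those with g(x, y) ≡ 0 (mod 11); the common zeros in that column are the intersection.
  x = 0: f ≡ 0 at y ∈ {10}; g ≡ 0 at y ∈ ∅; common: ∅.
  x = 1: f ≡ 0 at y ∈ {0}; g ≡ 0 at y ∈ {3, 8}; common: ∅.
  x = 2: f ≡ 0 at y ∈ {1}; g ≡ 0 at y ∈ {9}; common: ∅.
  x = 3: f ≡ 0 at y ∈ {2}; g ≡ 0 at y ∈ ∅; common: ∅.
  x = 4: f ≡ 0 at y ∈ {3}; g ≡ 0 at y ∈ {3, 7}; common: {3}.
  x = 5: f ≡ 0 at y ∈ {4}; g ≡ 0 at y ∈ ∅; common: ∅.
  x = 6: f ≡ 0 at y ∈ {5}; g ≡ 0 at y ∈ ∅; common: ∅.
  x = 7: f ≡ 0 at y ∈ {6}; g ≡ 0 at y ∈ ∅; common: ∅.
  x = 8: f ≡ 0 at y ∈ {7}; g ≡ 0 at y ∈ {7, 9}; common: {7}.
  x = 9: f ≡ 0 at y ∈ {8}; g ≡ 0 at y ∈ {0, 1}; common: ∅.
  x = 10: f ≡ 0 at y ∈ {9}; g ≡ 0 at y ∈ {0, 8}; common: ∅.
Collecting: common zeros = {(4, 3), (8, 7)}, so the count is 2.
Comparison with the Bézout bound: 2 ≤ 2 = deg(f)·deg(g), as expected for curves with no common component (the bound is attained).


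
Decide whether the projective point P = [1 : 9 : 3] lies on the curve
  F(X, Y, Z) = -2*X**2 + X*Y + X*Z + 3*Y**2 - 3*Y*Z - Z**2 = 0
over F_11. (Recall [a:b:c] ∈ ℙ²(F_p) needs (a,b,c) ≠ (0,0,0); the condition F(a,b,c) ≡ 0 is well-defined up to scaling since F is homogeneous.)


F(1,9,3) ≡ 9 (mod 11); P is NOT on the curve.

Evaluate F(1, 9, 3) term-by-term (mod 11).
  -2*X**2 ↦ -2·1·1·1 = -2
  X*Y ↦ 1·1·9·1 = 9
  X*Z ↦ 1·1·1·3 = 3
  3*Y**2 ↦ 3·1·81·1 = 243
  -3*Y*Z ↦ -3·1·9·3 = -81
  -Z**2 ↦ -1·1·1·9 = -9
Sum: F(1, 9, 3) = (-2) + (9) + (3) + (243) + (-81) + (-9) = 163.
Reducing mod 11: 163 ≡ 9 (mod 11).
Since F(a, b, c) ≡ 9 ≠ 0 (mod 11), P does NOT lie on the curve.
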